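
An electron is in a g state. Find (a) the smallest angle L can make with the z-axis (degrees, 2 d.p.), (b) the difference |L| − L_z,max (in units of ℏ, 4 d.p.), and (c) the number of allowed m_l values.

For a g orbital, l = 4.
cos θ_min = 4/√20, so θ_min ≈ 26.57°.
|L| − L_z,max = (2√5 − 4)ℏ ≈ 0.4721ℏ.
There are 2l+1 = 9 values of m_l.

θ_min ≈ 26.57°; |L|−L_z,max ≈ 0.4721ℏ; 9 values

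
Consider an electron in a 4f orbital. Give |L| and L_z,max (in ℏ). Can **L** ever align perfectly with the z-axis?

For 4f, l = 3.
|L| = 2√3 ℏ ≈ 3.4641ℏ, while L_z,max = lℏ = 3ℏ.
Since |L| > L_z,max, the vector can never point exactly along z; the closest it comes is θ_min = arccos(3/√12) ≈ 30.0°.

No: L_z,max = 3ℏ < |L| = 2√3 ℏ ≈ 3.464ℏ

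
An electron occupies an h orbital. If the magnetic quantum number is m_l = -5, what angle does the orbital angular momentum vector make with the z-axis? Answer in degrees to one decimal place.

θ ≈ 155.9°

The letter h corresponds to l = 5.
|L| = √(l(l+1)) ℏ = √30 ℏ.
L_z = m_l ℏ = −5ℏ.
cos θ = L_z/|L| = -5/√30, so θ ≈ 155.9°.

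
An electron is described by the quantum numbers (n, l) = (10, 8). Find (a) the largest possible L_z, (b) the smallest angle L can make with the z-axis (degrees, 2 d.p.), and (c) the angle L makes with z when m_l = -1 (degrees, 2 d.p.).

L_z,max = 8ℏ; θ_min ≈ 19.47°; θ(m_l=-1) ≈ 96.77°

L_z,max = lℏ = 8ℏ.
cos θ_min = 8/√72, so θ_min ≈ 19.47°.
For m_l = -1: cos θ = -1/√72, θ ≈ 96.77°.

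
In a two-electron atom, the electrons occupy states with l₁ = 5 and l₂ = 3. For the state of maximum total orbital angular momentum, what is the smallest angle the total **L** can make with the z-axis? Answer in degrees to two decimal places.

Angular momentum addition gives L = |l₁ − l₂|, …, l₁ + l₂.
L ∈ {2, 3, 4, 5, 6, 7, 8}.
The maximum is L = 8, with |L_tot| = ℏ√(8·9) = 6√2 ℏ.
The minimum angle with z is arccos(8/√72) ≈ 19.47°.

θ_min ≈ 19.47°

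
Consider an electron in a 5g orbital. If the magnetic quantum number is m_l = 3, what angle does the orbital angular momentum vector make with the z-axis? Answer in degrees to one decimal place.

For 5g, l = 4.
|L| = ℏ√(l(l+1)) = 2√5 ℏ.
L_z = m_l ℏ = 3ℏ.
cos θ = L_z/|L| = 3/√20, so θ ≈ 47.9°.

θ ≈ 47.9°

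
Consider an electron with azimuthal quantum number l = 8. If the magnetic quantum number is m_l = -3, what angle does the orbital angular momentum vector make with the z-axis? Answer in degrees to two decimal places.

|L|² = l(l+1)ℏ² = 72ℏ², so |L| = 6√2 ℏ.
L_z = m_l ℏ = −3ℏ.
cos θ = L_z/|L| = -3/√72, so θ ≈ 110.70°.

θ ≈ 110.70°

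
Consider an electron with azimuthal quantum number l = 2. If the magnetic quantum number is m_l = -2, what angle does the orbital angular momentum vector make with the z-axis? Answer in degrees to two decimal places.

|L| = √(l(l+1)) ℏ = √6 ℏ.
L_z = m_l ℏ = −2ℏ.
cos θ = L_z/|L| = -2/√6, so θ ≈ 144.74°.

θ ≈ 144.74°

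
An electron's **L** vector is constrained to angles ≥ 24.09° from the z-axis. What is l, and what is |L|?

l = 5, |L| = √30 ℏ ≈ 5.477ℏ

At minimum angle, m_l = l, so cos θ = l/√(l(l+1)); cos²θ = l/(l+1) = 0.8334.
l = cos²θ/sin²θ ≈ 5.
Then |L| = ℏ√(5·6) = √30 ℏ.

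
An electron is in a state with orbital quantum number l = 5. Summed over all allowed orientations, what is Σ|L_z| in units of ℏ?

Σ|L_z| = 30 ℏ

The allowed m_l values are -5, -4, -3, -2, -1, 0, 1, 2, 3, 4, 5.
Σ|m_l| = 2(1+2+…+5) = 30.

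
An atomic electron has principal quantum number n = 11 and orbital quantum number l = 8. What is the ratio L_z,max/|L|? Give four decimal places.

|L| = 6√2 ℏ ≈ 8.4853ℏ, while L_z,max = lℏ = 8ℏ.
L_z,max/|L| = 8/√72 = 0.9428.

L_z,max/|L| = 0.9428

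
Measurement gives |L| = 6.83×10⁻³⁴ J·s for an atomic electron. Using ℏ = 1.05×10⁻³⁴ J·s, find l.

In units of ℏ, |L| ≈ 6.505.
l(l+1) ≈ 6.505² ≈ 42.31, so l = 6.

l = 6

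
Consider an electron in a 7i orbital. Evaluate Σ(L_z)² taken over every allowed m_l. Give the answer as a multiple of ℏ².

7i means n = 7, l = 6.
The allowed m_l values are -6, -5, -4, -3, -2, -1, 0, 1, 2, 3, 4, 5, 6.
Σ m_l² = 2·(1 + 4 + 9 + 16 + 25 + 36) = 182.

Σ(L_z)² = 182 ℏ²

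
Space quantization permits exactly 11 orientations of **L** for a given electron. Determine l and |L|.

2l + 1 = 11 ⇒ l = 5.
|L| = ℏ√(l(l+1)) = ℏ√(5·6) = √30 ℏ.

l = 5, |L| = √30 ℏ ≈ 5.477ℏ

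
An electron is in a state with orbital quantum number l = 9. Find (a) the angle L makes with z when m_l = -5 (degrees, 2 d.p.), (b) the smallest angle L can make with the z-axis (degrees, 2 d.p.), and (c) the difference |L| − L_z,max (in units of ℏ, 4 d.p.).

For m_l = -5: cos θ = -5/√90, θ ≈ 121.81°.
cos θ_min = 9/√90, so θ_min ≈ 18.43°.
|L| − L_z,max = (3√10 − 9)ℏ ≈ 0.4868ℏ.

θ(m_l=-5) ≈ 121.81°; θ_min ≈ 18.43°; |L|−L_z,max ≈ 0.4868ℏ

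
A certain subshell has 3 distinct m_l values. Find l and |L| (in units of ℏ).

l = 1, |L| = √2 ℏ ≈ 1.414ℏ

2l + 1 = 3 ⇒ l = 1.
Then |L| = √(l(l+1)) ℏ = √2 ℏ.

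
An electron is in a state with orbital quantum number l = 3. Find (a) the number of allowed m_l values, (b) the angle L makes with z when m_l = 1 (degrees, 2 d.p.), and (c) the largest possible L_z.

There are 2l+1 = 7 values of m_l.
For m_l = 1: cos θ = 1/√12, θ ≈ 73.22°.
L_z,max = lℏ = 3ℏ.

7 values; θ(m_l=1) ≈ 73.22°; L_z,max = 3ℏ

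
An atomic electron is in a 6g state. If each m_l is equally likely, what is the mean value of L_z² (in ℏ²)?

⟨L_z²⟩ = 6.667 ℏ²

The 6g subshell has l = 4.
m_l ∈ {-4, -3, -2, -1, 0, 1, 2, 3, 4}.
Average of L_z² over 9 states: 60/9 ℏ² = 6.667 ℏ².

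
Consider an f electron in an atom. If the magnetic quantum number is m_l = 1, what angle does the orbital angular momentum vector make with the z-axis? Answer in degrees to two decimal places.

The letter f corresponds to l = 3.
|L|² = l(l+1)ℏ² = 12ℏ², so |L| = 2√3 ℏ.
L_z = m_l ℏ = 1ℏ.
cos θ = L_z/|L| = 1/√12, so θ ≈ 73.22°.

θ ≈ 73.22°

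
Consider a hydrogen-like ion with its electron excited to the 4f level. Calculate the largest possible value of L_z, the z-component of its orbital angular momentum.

L_z,max = 3ℏ

The 4f level has l = 3.
L_z = m_l ℏ with m_l ∈ {−3, …, 3}; the maximum is m_l = 3.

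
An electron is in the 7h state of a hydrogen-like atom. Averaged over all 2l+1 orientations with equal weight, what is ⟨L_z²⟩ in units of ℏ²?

⟨L_z²⟩ = 10 ℏ²

7h means n = 7, l = 5.
The allowed m_l values are -5, -4, -3, -2, -1, 0, 1, 2, 3, 4, 5.
Average of L_z² over 11 states: 110/11 ℏ² = 10 ℏ².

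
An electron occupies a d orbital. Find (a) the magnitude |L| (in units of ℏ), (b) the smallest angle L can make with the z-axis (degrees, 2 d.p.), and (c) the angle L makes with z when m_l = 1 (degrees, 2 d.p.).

A d state has l = 2.
|L| = ℏ√(2·3) = √6 ℏ ≈ 2.449ℏ.
cos θ_min = 2/√6, so θ_min ≈ 35.26°.
For m_l = 1: cos θ = 1/√6, θ ≈ 65.91°.

|L| = √6 ℏ ≈ 2.449ℏ; θ_min ≈ 35.26°; θ(m_l=1) ≈ 65.91°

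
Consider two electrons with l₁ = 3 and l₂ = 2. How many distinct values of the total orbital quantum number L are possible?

The total orbital quantum number L ranges from |l₁ − l₂| to l₁ + l₂ in integer steps.
So L can be 1, 2, 3, 4, 5.
That is 5 values.

5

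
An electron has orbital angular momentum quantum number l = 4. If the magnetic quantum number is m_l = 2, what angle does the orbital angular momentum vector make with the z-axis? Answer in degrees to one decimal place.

θ ≈ 63.4°

|L|² = l(l+1)ℏ² = 20ℏ², so |L| = 2√5 ℏ.
L_z = m_l ℏ = 2ℏ.
cos θ = L_z/|L| = 2/√20, so θ ≈ 63.4°.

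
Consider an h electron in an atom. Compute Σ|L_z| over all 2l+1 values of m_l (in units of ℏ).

For an h orbital, l = 5.
m_l ∈ {-5, -4, -3, -2, -1, 0, 1, 2, 3, 4, 5}.
Σ|m_l| = 2·5(5+1)/2 = 30.

Σ|L_z| = 30 ℏ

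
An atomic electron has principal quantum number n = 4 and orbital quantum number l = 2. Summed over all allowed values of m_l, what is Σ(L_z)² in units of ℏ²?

Σ(L_z)² = 10 ℏ²

m_l ∈ {-2, -1, 0, 1, 2}.
Σ m_l² = l(l+1)(2l+1)/3 = 2·3·5/3 = 10.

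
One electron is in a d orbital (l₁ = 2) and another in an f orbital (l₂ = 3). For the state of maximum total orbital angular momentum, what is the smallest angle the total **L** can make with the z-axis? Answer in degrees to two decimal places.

By the triangle rule, |l₁ − l₂| ≤ L ≤ l₁ + l₂.
Allowed values: L = 1, 2, 3, 4, 5.
The maximum is L = 5, with |L_tot| = ℏ√(5·6) = √30 ℏ.
The minimum angle with z is arccos(5/√30) ≈ 24.09°.

θ_min ≈ 24.09°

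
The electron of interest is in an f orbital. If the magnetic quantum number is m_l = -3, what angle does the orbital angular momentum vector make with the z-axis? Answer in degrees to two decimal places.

θ ≈ 150.00°

An f state has l = 3.
|L| = √(l(l+1)) ℏ = 2√3 ℏ.
L_z = m_l ℏ = −3ℏ.
cos θ = L_z/|L| = -3/√12, so θ ≈ 150.00°.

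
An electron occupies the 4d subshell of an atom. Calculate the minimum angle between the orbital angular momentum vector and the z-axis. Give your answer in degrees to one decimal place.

For 4d, l = 2.
|L| = ℏ√(l(l+1)) = √6 ℏ.
The smallest angle corresponds to the largest L_z, i.e. m_l = l = 2, giving L_z = 2ℏ.
cos θ_min = 2/√6, so θ_min ≈ 35.3°.

θ_min ≈ 35.3°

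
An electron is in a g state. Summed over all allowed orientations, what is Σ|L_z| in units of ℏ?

G corresponds to l = 4.
m_l ∈ {-4, -3, -2, -1, 0, 1, 2, 3, 4}.
Σ|m_l| = 2·4(4+1)/2 = 20.

Σ|L_z| = 20 ℏ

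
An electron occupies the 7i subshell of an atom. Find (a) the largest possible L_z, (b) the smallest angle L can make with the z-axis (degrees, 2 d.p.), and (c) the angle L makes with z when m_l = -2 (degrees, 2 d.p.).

L_z,max = 6ℏ; θ_min ≈ 22.21°; θ(m_l=-2) ≈ 107.98°

The 7i subshell has l = 6.
L_z,max = lℏ = 6ℏ.
cos θ_min = 6/√42, so θ_min ≈ 22.21°.
For m_l = -2: cos θ = -2/√42, θ ≈ 107.98°.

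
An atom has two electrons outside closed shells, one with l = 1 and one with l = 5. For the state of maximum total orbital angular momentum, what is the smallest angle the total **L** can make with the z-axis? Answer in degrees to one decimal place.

θ_min ≈ 22.2°

L runs from |1 − 5| = 4 to 1 + 5 = 6.
So L can be 4, 5, 6.
The maximum is L = 6, with |L_tot| = ℏ√(6·7) = √42 ℏ.
The minimum angle with z is arccos(6/√42) ≈ 22.2°.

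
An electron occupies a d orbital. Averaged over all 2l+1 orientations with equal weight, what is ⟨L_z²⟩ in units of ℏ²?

⟨L_z²⟩ = 2 ℏ²

For a d orbital, l = 2.
The allowed m_l values are -2, -1, 0, 1, 2.
⟨L_z²⟩ = ℏ²·(Σ m_l²)/(2l+1) = ℏ²·10/5 = 2ℏ².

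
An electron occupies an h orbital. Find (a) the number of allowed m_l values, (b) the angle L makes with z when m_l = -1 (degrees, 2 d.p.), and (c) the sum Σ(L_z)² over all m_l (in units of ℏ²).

For an h orbital, l = 5.
There are 2l+1 = 11 values of m_l.
For m_l = -1: cos θ = -1/√30, θ ≈ 100.52°.
Σ m_l² = 110, so Σ(L_z)² = 110 ℏ².

11 values; θ(m_l=-1) ≈ 100.52°; Σ(L_z)² = 110 ℏ²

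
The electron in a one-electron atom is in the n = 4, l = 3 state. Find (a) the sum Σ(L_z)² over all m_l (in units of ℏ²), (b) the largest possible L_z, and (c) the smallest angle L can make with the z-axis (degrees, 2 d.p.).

Σ m_l² = 28, so Σ(L_z)² = 28 ℏ².
L_z,max = lℏ = 3ℏ.
cos θ_min = 3/√12, so θ_min ≈ 30.00°.

Σ(L_z)² = 28 ℏ²; L_z,max = 3ℏ; θ_min ≈ 30.00°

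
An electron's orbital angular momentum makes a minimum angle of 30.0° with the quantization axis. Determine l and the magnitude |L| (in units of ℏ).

l = 3, |L| = 2√3 ℏ ≈ 3.464ℏ

cos²θ_min = l/(l+1) = 0.7500.
Thus l = 0.7500/(1 − 0.7500) ≈ 3.
Then |L| = ℏ√(3·4) = 2√3 ℏ.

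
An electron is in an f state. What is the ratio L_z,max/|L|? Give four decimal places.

An f state has l = 3.
|L| = 2√3 ℏ ≈ 3.4641ℏ, while L_z,max = lℏ = 3ℏ.
L_z,max/|L| = 3/√12 = 0.8660.

L_z,max/|L| = 0.8660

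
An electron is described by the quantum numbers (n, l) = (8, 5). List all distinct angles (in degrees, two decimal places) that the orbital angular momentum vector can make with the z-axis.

|L|² = l(l+1)ℏ² = 30ℏ², so |L| = √30 ℏ.
cos θ = m_l/√30 for each m_l ∈ {-5, -4, -3, -2, -1, 0, 1, 2, 3, 4, 5}.

θ ∈ {24.09°, 43.09°, 56.79°, 68.58°, 79.48°, 90.00°, 100.52°, 111.42°, 123.21°, 136.91°, 155.91°}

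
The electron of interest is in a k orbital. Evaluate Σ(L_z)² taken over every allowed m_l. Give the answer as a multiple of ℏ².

The letter k corresponds to l = 7.
m_l runs from −7 to 7, i.e. {-7, -6, -5, -4, -3, -2, -1, 0, 1, 2, 3, 4, 5, 6, 7}.
Summing m² from −7 to 7: Σ m_l² = 280.

Σ(L_z)² = 280 ℏ²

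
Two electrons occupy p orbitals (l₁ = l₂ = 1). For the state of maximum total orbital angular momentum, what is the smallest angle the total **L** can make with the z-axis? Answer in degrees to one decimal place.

θ_min ≈ 35.3°

Angular momentum addition gives L = |l₁ − l₂|, …, l₁ + l₂.
Allowed values: L = 0, 1, 2.
The maximum is L = 2, with |L_tot| = ℏ√(2·3) = √6 ℏ.
The minimum angle with z is arccos(2/√6) ≈ 35.3°.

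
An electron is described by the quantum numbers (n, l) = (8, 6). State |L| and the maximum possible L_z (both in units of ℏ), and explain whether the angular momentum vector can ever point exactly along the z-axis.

No: L_z,max = 6ℏ < |L| = √42 ℏ ≈ 6.481ℏ

|L| = √42 ℏ ≈ 6.4807ℏ, while L_z,max = lℏ = 6ℏ.
Since |L| > L_z,max, the vector can never point exactly along z; the closest it comes is θ_min = arccos(6/√42) ≈ 22.2°.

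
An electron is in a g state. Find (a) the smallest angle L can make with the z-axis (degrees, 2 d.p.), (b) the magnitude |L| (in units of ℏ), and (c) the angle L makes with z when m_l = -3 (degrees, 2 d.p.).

θ_min ≈ 26.57°; |L| = 2√5 ℏ ≈ 4.472ℏ; θ(m_l=-3) ≈ 132.13°

The letter g corresponds to l = 4.
cos θ_min = 4/√20, so θ_min ≈ 26.57°.
|L| = ℏ√(4·5) = 2√5 ℏ ≈ 4.472ℏ.
For m_l = -3: cos θ = -3/√20, θ ≈ 132.13°.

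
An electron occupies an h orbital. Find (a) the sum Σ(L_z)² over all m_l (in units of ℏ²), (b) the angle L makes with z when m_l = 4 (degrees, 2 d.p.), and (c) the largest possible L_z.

Σ(L_z)² = 110 ℏ²; θ(m_l=4) ≈ 43.09°; L_z,max = 5ℏ

The letter h corresponds to l = 5.
Σ m_l² = 110, so Σ(L_z)² = 110 ℏ².
For m_l = 4: cos θ = 4/√30, θ ≈ 43.09°.
L_z,max = lℏ = 5ℏ.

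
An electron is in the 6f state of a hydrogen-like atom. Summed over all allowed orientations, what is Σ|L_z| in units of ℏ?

For 6f, l = 3.
m_l ∈ {-3, -2, -1, 0, 1, 2, 3}.
Σ|m_l| = 2·3(3+1)/2 = 12.

Σ|L_z| = 12 ℏ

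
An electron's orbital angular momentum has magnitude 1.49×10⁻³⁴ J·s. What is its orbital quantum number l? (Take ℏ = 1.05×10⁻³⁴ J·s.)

l = 1

|L|/ℏ = (1.49×10⁻³⁴)/(1.05×10⁻³⁴) ≈ 1.419.
l(l+1) ≈ 1.419² ≈ 2.01, so l = 1.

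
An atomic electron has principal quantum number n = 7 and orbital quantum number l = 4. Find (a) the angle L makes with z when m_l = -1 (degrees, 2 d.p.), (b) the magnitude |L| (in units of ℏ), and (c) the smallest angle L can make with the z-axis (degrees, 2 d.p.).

θ(m_l=-1) ≈ 102.92°; |L| = 2√5 ℏ ≈ 4.472ℏ; θ_min ≈ 26.57°

For m_l = -1: cos θ = -1/√20, θ ≈ 102.92°.
|L| = ℏ√(4·5) = 2√5 ℏ ≈ 4.472ℏ.
cos θ_min = 4/√20, so θ_min ≈ 26.57°.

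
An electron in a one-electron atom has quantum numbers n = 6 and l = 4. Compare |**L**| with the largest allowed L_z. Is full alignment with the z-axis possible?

No: L_z,max = 4ℏ < |L| = 2√5 ℏ ≈ 4.472ℏ

|L| = 2√5 ℏ ≈ 4.4721ℏ, while L_z,max = lℏ = 4ℏ.
Since |L| > L_z,max, the vector can never point exactly along z; the closest it comes is θ_min = arccos(4/√20) ≈ 26.6°.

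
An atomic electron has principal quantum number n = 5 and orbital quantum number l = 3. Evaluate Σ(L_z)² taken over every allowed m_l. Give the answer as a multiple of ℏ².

Σ(L_z)² = 28 ℏ²

m_l runs from −3 to 3, i.e. {-3, -2, -1, 0, 1, 2, 3}.
Summing m² from −3 to 3: Σ m_l² = 28.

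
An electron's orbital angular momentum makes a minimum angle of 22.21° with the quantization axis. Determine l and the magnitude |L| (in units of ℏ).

cos θ_min = l/√(l(l+1)) = √(l/(l+1)), so l/(l+1) = cos²(22.21°) = 0.8571.
Solving: l = 6.
Then |L| = ℏ√(6·7) = √42 ℏ.

l = 6, |L| = √42 ℏ ≈ 6.481ℏ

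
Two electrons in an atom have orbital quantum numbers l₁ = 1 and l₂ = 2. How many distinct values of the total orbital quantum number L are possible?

3

Angular momentum addition gives L = |l₁ − l₂|, …, l₁ + l₂.
Allowed values: L = 1, 2, 3.
That is 3 values.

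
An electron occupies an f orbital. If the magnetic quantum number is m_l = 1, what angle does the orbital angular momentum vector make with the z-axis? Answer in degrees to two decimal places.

θ ≈ 73.22°

An f state has l = 3.
|L| = ℏ√(l(l+1)) = 2√3 ℏ.
L_z = m_l ℏ = 1ℏ.
cos θ = L_z/|L| = 1/√12, so θ ≈ 73.22°.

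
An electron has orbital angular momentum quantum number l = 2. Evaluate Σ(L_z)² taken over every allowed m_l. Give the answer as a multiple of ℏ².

Σ(L_z)² = 10 ℏ²

The allowed m_l values are -2, -1, 0, 1, 2.
Summing m² from −2 to 2: Σ m_l² = 10.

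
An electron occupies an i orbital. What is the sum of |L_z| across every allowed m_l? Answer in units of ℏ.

Σ|L_z| = 42 ℏ

The letter i corresponds to l = 6.
m_l ∈ {-6, -5, -4, -3, -2, -1, 0, 1, 2, 3, 4, 5, 6}.
Σ|m_l| = 2·6(6+1)/2 = 42.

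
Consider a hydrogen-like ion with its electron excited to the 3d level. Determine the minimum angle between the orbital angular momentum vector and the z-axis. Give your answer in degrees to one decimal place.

θ_min ≈ 35.3°

The 3d level has l = 2.
|L| = √(l(l+1)) ℏ = √6 ℏ.
The smallest angle corresponds to the largest L_z, i.e. m_l = l = 2, giving L_z = 2ℏ.
cos θ_min = 2/√6, so θ_min ≈ 35.3°.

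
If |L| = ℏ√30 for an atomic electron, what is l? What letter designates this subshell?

l = 5 (h orbital)

Since |L|² = l(l+1)ℏ², l(l+1) = 30.
l² + l − 30 = 0 ⇒ l = 5.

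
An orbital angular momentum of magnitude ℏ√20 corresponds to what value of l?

l = 4

Since |L|² = l(l+1)ℏ², l(l+1) = 20.
l² + l − 20 = 0 ⇒ l = 4.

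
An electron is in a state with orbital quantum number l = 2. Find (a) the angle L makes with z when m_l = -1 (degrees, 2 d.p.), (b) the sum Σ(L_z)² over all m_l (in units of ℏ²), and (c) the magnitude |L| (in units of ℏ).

θ(m_l=-1) ≈ 114.09°; Σ(L_z)² = 10 ℏ²; |L| = √6 ℏ ≈ 2.449ℏ

For m_l = -1: cos θ = -1/√6, θ ≈ 114.09°.
Σ m_l² = 10, so Σ(L_z)² = 10 ℏ².
|L| = ℏ√(2·3) = √6 ℏ ≈ 2.449ℏ.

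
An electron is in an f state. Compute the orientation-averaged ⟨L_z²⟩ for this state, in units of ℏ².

For an f orbital, l = 3.
The allowed m_l values are -3, -2, -1, 0, 1, 2, 3.
⟨L_z²⟩ = ℏ²·l(l+1)/3 = 4ℏ².

⟨L_z²⟩ = 4 ℏ²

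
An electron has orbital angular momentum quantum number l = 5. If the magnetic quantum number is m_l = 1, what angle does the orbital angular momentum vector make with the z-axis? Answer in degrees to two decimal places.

θ ≈ 79.48°

|L| = √(l(l+1)) ℏ = √30 ℏ.
L_z = m_l ℏ = 1ℏ.
cos θ = L_z/|L| = 1/√30, so θ ≈ 79.48°.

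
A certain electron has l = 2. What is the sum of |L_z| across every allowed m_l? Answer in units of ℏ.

m_l ∈ {-2, -1, 0, 1, 2}.
Σ|m_l| = 2(1+2+…+2) = 6.

Σ|L_z| = 6 ℏ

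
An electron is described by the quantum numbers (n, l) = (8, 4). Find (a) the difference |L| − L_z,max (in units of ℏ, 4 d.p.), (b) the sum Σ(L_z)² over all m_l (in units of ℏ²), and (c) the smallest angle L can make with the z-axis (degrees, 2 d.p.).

|L|−L_z,max ≈ 0.4721ℏ; Σ(L_z)² = 60 ℏ²; θ_min ≈ 26.57°

|L| − L_z,max = (2√5 − 4)ℏ ≈ 0.4721ℏ.
Σ m_l² = 60, so Σ(L_z)² = 60 ℏ².
cos θ_min = 4/√20, so θ_min ≈ 26.57°.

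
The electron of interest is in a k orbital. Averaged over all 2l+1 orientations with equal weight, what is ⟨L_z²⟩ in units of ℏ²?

⟨L_z²⟩ = 18.67 ℏ²

A k state has l = 7.
m_l ∈ {-7, -6, -5, -4, -3, -2, -1, 0, 1, 2, 3, 4, 5, 6, 7}.
Average of L_z² over 15 states: 280/15 ℏ² = 18.67 ℏ².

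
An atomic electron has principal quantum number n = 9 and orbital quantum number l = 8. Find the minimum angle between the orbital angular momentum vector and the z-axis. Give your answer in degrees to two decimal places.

|L| = ℏ√(l(l+1)) = 6√2 ℏ.
The smallest angle corresponds to the largest L_z, i.e. m_l = l = 8, giving L_z = 8ℏ.
cos θ_min = 8/√72, so θ_min ≈ 19.47°.

θ_min ≈ 19.47°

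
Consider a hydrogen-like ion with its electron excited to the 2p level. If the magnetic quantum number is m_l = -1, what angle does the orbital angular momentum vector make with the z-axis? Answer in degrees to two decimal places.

θ ≈ 135.00°

The 2p level has l = 1.
|L| = √(l(l+1)) ℏ = √2 ℏ.
L_z = m_l ℏ = −1ℏ.
cos θ = L_z/|L| = -1/√2, so θ ≈ 135.00°.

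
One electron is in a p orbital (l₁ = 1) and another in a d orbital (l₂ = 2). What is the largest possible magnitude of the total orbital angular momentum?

By the triangle rule, |l₁ − l₂| ≤ L ≤ l₁ + l₂.
So L can be 1, 2, 3.
The largest magnitude corresponds to L = 3: |L_tot| = ℏ√(3·4) = 2√3 ℏ.

|L_tot|_max = 2√3 ℏ ≈ 3.464ℏ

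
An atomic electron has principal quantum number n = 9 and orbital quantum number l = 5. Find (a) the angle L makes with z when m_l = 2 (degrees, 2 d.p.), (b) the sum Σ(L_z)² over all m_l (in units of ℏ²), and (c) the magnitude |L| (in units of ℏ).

θ(m_l=2) ≈ 68.58°; Σ(L_z)² = 110 ℏ²; |L| = √30 ℏ ≈ 5.477ℏ

For m_l = 2: cos θ = 2/√30, θ ≈ 68.58°.
Σ m_l² = 110, so Σ(L_z)² = 110 ℏ².
|L| = ℏ√(5·6) = √30 ℏ ≈ 5.477ℏ.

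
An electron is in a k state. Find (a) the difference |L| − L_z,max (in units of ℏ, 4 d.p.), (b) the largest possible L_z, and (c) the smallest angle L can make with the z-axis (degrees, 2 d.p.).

|L|−L_z,max ≈ 0.4833ℏ; L_z,max = 7ℏ; θ_min ≈ 20.70°

A k state has l = 7.
|L| − L_z,max = (2√14 − 7)ℏ ≈ 0.4833ℏ.
L_z,max = lℏ = 7ℏ.
cos θ_min = 7/√56, so θ_min ≈ 20.70°.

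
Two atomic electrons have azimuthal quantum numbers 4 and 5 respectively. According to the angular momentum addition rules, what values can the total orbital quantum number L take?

L = 1, 2, 3, 4, 5, 6, 7, 8, 9

L runs from |4 − 5| = 1 to 4 + 5 = 9.
So L can be 1, 2, 3, 4, 5, 6, 7, 8, 9.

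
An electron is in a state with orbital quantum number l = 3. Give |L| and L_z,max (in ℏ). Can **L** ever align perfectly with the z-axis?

No: L_z,max = 3ℏ < |L| = 2√3 ℏ ≈ 3.464ℏ

|L| = 2√3 ℏ ≈ 3.4641ℏ, while L_z,max = lℏ = 3ℏ.
Since |L| > L_z,max, the vector can never point exactly along z; the closest it comes is θ_min = arccos(3/√12) ≈ 30.0°.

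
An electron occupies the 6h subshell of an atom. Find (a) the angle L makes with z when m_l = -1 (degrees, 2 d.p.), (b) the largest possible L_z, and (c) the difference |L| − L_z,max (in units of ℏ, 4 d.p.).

The 6h subshell has l = 5.
For m_l = -1: cos θ = -1/√30, θ ≈ 100.52°.
L_z,max = lℏ = 5ℏ.
|L| − L_z,max = (√30 − 5)ℏ ≈ 0.4772ℏ.

θ(m_l=-1) ≈ 100.52°; L_z,max = 5ℏ; |L|−L_z,max ≈ 0.4772ℏ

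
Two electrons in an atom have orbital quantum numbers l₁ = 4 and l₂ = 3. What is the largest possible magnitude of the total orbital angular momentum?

By the triangle rule, |l₁ − l₂| ≤ L ≤ l₁ + l₂.
L ∈ {1, 2, 3, 4, 5, 6, 7}.
The largest magnitude corresponds to L = 7: |L_tot| = ℏ√(7·8) = 2√14 ℏ.

|L_tot|_max = 2√14 ℏ ≈ 7.483ℏ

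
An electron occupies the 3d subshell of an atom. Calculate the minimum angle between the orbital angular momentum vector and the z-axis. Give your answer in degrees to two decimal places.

For 3d, l = 2.
|L| = √(l(l+1)) ℏ = √6 ℏ.
The smallest angle corresponds to the largest L_z, i.e. m_l = l = 2, giving L_z = 2ℏ.
cos θ_min = 2/√6, so θ_min ≈ 35.26°.

θ_min ≈ 35.26°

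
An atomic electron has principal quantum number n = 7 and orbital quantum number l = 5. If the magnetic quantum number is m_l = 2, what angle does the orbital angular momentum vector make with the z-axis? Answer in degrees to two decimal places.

|L| = √(l(l+1)) ℏ = √30 ℏ.
L_z = m_l ℏ = 2ℏ.
cos θ = L_z/|L| = 2/√30, so θ ≈ 68.58°.

θ ≈ 68.58°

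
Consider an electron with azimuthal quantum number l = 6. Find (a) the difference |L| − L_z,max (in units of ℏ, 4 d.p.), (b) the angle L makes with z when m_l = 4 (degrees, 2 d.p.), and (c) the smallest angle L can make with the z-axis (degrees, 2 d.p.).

|L| − L_z,max = (√42 − 6)ℏ ≈ 0.4807ℏ.
For m_l = 4: cos θ = 4/√42, θ ≈ 51.89°.
cos θ_min = 6/√42, so θ_min ≈ 22.21°.

|L|−L_z,max ≈ 0.4807ℏ; θ(m_l=4) ≈ 51.89°; θ_min ≈ 22.21°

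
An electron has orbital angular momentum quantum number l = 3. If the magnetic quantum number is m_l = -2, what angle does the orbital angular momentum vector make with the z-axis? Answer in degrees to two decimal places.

|L| = ℏ√(l(l+1)) = 2√3 ℏ.
L_z = m_l ℏ = −2ℏ.
cos θ = L_z/|L| = -2/√12, so θ ≈ 125.26°.

θ ≈ 125.26°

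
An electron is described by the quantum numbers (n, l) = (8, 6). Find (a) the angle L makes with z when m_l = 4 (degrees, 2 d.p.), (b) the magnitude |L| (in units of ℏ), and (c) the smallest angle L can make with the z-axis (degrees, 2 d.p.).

For m_l = 4: cos θ = 4/√42, θ ≈ 51.89°.
|L| = ℏ√(6·7) = √42 ℏ ≈ 6.481ℏ.
cos θ_min = 6/√42, so θ_min ≈ 22.21°.

θ(m_l=4) ≈ 51.89°; |L| = √42 ℏ ≈ 6.481ℏ; θ_min ≈ 22.21°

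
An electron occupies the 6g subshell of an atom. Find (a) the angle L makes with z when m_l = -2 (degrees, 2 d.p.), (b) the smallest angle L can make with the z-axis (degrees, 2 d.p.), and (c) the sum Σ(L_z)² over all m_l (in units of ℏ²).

θ(m_l=-2) ≈ 116.57°; θ_min ≈ 26.57°; Σ(L_z)² = 60 ℏ²

The 6g subshell has l = 4.
For m_l = -2: cos θ = -2/√20, θ ≈ 116.57°.
cos θ_min = 4/√20, so θ_min ≈ 26.57°.
Σ m_l² = 60, so Σ(L_z)² = 60 ℏ².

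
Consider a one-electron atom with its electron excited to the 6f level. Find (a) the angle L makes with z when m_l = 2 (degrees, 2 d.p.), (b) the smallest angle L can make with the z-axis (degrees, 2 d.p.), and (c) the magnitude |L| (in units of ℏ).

θ(m_l=2) ≈ 54.74°; θ_min ≈ 30.00°; |L| = 2√3 ℏ ≈ 3.464ℏ

The 6f level has l = 3.
For m_l = 2: cos θ = 2/√12, θ ≈ 54.74°.
cos θ_min = 3/√12, so θ_min ≈ 30.00°.
|L| = ℏ√(3·4) = 2√3 ℏ ≈ 3.464ℏ.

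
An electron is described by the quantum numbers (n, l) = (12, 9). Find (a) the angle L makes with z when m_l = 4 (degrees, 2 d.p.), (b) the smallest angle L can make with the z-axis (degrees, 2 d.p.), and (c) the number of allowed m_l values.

θ(m_l=4) ≈ 65.06°; θ_min ≈ 18.43°; 19 values

For m_l = 4: cos θ = 4/√90, θ ≈ 65.06°.
cos θ_min = 9/√90, so θ_min ≈ 18.43°.
There are 2l+1 = 19 values of m_l.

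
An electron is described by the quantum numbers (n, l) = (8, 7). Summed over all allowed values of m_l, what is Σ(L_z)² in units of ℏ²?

The allowed m_l values are -7, -6, -5, -4, -3, -2, -1, 0, 1, 2, 3, 4, 5, 6, 7.
Summing m² from −7 to 7: Σ m_l² = 280.

Σ(L_z)² = 280 ℏ²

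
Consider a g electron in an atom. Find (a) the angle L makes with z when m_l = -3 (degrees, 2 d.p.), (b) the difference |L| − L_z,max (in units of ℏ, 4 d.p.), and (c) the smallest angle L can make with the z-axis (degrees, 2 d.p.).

A g state has l = 4.
For m_l = -3: cos θ = -3/√20, θ ≈ 132.13°.
|L| − L_z,max = (2√5 − 4)ℏ ≈ 0.4721ℏ.
cos θ_min = 4/√20, so θ_min ≈ 26.57°.

θ(m_l=-3) ≈ 132.13°; |L|−L_z,max ≈ 0.4721ℏ; θ_min ≈ 26.57°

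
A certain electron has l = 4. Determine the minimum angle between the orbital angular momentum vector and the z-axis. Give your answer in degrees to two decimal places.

|L| = ℏ√(l(l+1)) = 2√5 ℏ.
The smallest angle corresponds to the largest L_z, i.e. m_l = l = 4, giving L_z = 4ℏ.
cos θ_min = 4/√20, so θ_min ≈ 26.57°.

θ_min ≈ 26.57°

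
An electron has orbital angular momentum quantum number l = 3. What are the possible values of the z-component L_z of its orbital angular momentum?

L_z ∈ {−3ℏ, −2ℏ, −ℏ, 0, ℏ, 2ℏ, 3ℏ}

L_z = m_l ℏ with m_l ranging from −l to +l in integer steps.
For l = 3: m_l ∈ {-3, -2, -1, 0, 1, 2, 3}.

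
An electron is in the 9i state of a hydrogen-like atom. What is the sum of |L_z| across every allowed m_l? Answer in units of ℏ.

Σ|L_z| = 42 ℏ

The 9i subshell has l = 6.
m_l runs from −6 to 6, i.e. {-6, -5, -4, -3, -2, -1, 0, 1, 2, 3, 4, 5, 6}.
Σ|m_l| = 2(1+2+…+6) = 42.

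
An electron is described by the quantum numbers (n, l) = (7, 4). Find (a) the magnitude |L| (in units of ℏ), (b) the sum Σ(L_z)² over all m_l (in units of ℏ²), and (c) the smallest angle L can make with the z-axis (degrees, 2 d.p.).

|L| = 2√5 ℏ ≈ 4.472ℏ; Σ(L_z)² = 60 ℏ²; θ_min ≈ 26.57°

|L| = ℏ√(4·5) = 2√5 ℏ ≈ 4.472ℏ.
Σ m_l² = 60, so Σ(L_z)² = 60 ℏ².
cos θ_min = 4/√20, so θ_min ≈ 26.57°.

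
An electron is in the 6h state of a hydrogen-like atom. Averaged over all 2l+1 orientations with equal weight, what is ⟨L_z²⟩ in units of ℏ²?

⟨L_z²⟩ = 10 ℏ²

The 6h subshell has l = 5.
m_l ∈ {-5, -4, -3, -2, -1, 0, 1, 2, 3, 4, 5}.
⟨L_z²⟩ = ℏ²·(Σ m_l²)/(2l+1) = ℏ²·110/11 = 10ℏ².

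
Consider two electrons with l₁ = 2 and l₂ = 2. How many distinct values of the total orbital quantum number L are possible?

5

The total orbital quantum number L ranges from |l₁ − l₂| to l₁ + l₂ in integer steps.
So L can be 0, 1, 2, 3, 4.
That is 5 values.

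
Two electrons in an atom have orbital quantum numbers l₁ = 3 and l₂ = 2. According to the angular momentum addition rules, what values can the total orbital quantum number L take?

L = 1, 2, 3, 4, 5

Angular momentum addition gives L = |l₁ − l₂|, …, l₁ + l₂.
L ∈ {1, 2, 3, 4, 5}.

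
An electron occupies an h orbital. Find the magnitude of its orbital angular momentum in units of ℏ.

|L| = √30 ℏ ≈ 5.477ℏ

An h state has l = 5.
|L| = ℏ√(l(l+1)) = ℏ√(5·6) = √30 ℏ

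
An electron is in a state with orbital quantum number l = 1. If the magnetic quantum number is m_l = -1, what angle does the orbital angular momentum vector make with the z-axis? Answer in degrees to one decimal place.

|L|² = l(l+1)ℏ² = 2ℏ², so |L| = √2 ℏ.
L_z = m_l ℏ = −1ℏ.
cos θ = L_z/|L| = -1/√2, so θ ≈ 135.0°.

θ ≈ 135.0°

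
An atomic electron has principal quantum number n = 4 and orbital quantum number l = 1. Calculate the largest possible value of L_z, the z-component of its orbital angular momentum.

L_z = m_l ℏ with m_l ∈ {−1, …, 1}; the maximum is m_l = 1.

L_z,max = 1ℏ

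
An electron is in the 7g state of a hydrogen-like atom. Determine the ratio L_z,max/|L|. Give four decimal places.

L_z,max/|L| = 0.8944

7g means n = 7, l = 4.
|L| = 2√5 ℏ ≈ 4.4721ℏ, while L_z,max = lℏ = 4ℏ.
L_z,max/|L| = 4/√20 = 0.8944.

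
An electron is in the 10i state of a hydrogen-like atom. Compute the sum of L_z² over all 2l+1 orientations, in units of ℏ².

10i means n = 10, l = 6.
m_l ∈ {-6, -5, -4, -3, -2, -1, 0, 1, 2, 3, 4, 5, 6}.
Σ m_l² = l(l+1)(2l+1)/3 = 6·7·13/3 = 182.

Σ(L_z)² = 182 ℏ²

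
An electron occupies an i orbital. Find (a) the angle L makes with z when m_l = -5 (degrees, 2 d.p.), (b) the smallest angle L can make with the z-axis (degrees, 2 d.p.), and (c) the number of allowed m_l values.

θ(m_l=-5) ≈ 140.49°; θ_min ≈ 22.21°; 13 values

An i state has l = 6.
For m_l = -5: cos θ = -5/√42, θ ≈ 140.49°.
cos θ_min = 6/√42, so θ_min ≈ 22.21°.
There are 2l+1 = 13 values of m_l.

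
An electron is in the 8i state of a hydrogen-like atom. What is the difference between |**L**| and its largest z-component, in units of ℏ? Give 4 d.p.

The 8i subshell has l = 6.
|L| = √42 ℏ ≈ 6.4807ℏ, while L_z,max = lℏ = 6ℏ.
The difference is (√42 − 6)ℏ ≈ 0.4807ℏ.

|L| − L_z,max ≈ 0.4807ℏ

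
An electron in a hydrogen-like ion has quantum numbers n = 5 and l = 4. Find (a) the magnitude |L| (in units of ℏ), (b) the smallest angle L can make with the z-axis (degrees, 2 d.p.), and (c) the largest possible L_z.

|L| = ℏ√(4·5) = 2√5 ℏ ≈ 4.472ℏ.
cos θ_min = 4/√20, so θ_min ≈ 26.57°.
L_z,max = lℏ = 4ℏ.

|L| = 2√5 ℏ ≈ 4.472ℏ; θ_min ≈ 26.57°; L_z,max = 4ℏ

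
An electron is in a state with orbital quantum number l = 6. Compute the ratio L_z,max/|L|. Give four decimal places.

L_z,max/|L| = 0.9258

|L| = √42 ℏ ≈ 6.4807ℏ, while L_z,max = lℏ = 6ℏ.
L_z,max/|L| = 6/√42 = 0.9258.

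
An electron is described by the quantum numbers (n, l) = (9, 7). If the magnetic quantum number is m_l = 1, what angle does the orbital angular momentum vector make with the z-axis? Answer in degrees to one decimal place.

|L| = √(l(l+1)) ℏ = 2√14 ℏ.
L_z = m_l ℏ = 1ℏ.
cos θ = L_z/|L| = 1/√56, so θ ≈ 82.3°.

θ ≈ 82.3°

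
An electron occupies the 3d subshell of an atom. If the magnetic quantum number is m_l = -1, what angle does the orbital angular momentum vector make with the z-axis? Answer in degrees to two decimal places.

θ ≈ 114.09°

3d means n = 3, l = 2.
|L| = ℏ√(l(l+1)) = √6 ℏ.
L_z = m_l ℏ = −1ℏ.
cos θ = L_z/|L| = -1/√6, so θ ≈ 114.09°.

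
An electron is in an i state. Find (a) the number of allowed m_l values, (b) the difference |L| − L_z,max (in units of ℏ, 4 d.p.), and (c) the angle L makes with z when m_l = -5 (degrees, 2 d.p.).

13 values; |L|−L_z,max ≈ 0.4807ℏ; θ(m_l=-5) ≈ 140.49°

An i state has l = 6.
There are 2l+1 = 13 values of m_l.
|L| − L_z,max = (√42 − 6)ℏ ≈ 0.4807ℏ.
For m_l = -5: cos θ = -5/√42, θ ≈ 140.49°.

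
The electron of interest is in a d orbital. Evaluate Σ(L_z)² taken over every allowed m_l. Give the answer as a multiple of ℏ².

The letter d corresponds to l = 2.
m_l ∈ {-2, -1, 0, 1, 2}.
Summing m² from −2 to 2: Σ m_l² = 10.

Σ(L_z)² = 10 ℏ²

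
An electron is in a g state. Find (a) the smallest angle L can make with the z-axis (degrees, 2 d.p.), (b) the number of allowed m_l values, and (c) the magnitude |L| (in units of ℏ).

θ_min ≈ 26.57°; 9 values; |L| = 2√5 ℏ ≈ 4.472ℏ

For a g orbital, l = 4.
cos θ_min = 4/√20, so θ_min ≈ 26.57°.
There are 2l+1 = 9 values of m_l.
|L| = ℏ√(4·5) = 2√5 ℏ ≈ 4.472ℏ.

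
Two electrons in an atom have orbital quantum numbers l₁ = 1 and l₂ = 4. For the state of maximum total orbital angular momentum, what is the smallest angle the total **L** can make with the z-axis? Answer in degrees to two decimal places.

Angular momentum addition gives L = |l₁ − l₂|, …, l₁ + l₂.
So L can be 3, 4, 5.
The maximum is L = 5, with |L_tot| = ℏ√(5·6) = √30 ℏ.
The minimum angle with z is arccos(5/√30) ≈ 24.09°.

θ_min ≈ 24.09°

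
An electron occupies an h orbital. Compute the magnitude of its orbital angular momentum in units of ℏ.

|L| = √30 ℏ ≈ 5.477ℏ

An h state has l = 5.
|L| = ℏ√(l(l+1)) = ℏ√(5·6) = √30 ℏ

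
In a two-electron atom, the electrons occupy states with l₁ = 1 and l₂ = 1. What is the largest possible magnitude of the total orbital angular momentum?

|L_tot|_max = √6 ℏ ≈ 2.449ℏ

By the triangle rule, |l₁ − l₂| ≤ L ≤ l₁ + l₂.
Allowed values: L = 0, 1, 2.
The largest magnitude corresponds to L = 2: |L_tot| = ℏ√(2·3) = √6 ℏ.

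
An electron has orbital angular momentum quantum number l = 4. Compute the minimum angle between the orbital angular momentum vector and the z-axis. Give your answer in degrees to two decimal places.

θ_min ≈ 26.57°

|L| = ℏ√(l(l+1)) = 2√5 ℏ.
The smallest angle corresponds to the largest L_z, i.e. m_l = l = 4, giving L_z = 4ℏ.
cos θ_min = 4/√20, so θ_min ≈ 26.57°.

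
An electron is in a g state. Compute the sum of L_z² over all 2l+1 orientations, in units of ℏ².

The letter g corresponds to l = 4.
m_l runs from −4 to 4, i.e. {-4, -3, -2, -1, 0, 1, 2, 3, 4}.
Σ m_l² = 2·(1 + 4 + 9 + 16) = 60.

Σ(L_z)² = 60 ℏ²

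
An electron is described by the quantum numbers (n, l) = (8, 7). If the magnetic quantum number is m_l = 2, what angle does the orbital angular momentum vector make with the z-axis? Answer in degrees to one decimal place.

θ ≈ 74.5°

|L|² = l(l+1)ℏ² = 56ℏ², so |L| = 2√14 ℏ.
L_z = m_l ℏ = 2ℏ.
cos θ = L_z/|L| = 2/√56, so θ ≈ 74.5°.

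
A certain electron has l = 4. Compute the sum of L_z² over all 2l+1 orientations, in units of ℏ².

Σ(L_z)² = 60 ℏ²

m_l runs from −4 to 4, i.e. {-4, -3, -2, -1, 0, 1, 2, 3, 4}.
Σ m_l² = l(l+1)(2l+1)/3 = 4·5·9/3 = 60.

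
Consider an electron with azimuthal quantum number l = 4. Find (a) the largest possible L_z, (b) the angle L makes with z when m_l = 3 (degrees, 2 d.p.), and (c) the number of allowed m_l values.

L_z,max = 4ℏ; θ(m_l=3) ≈ 47.87°; 9 values

L_z,max = lℏ = 4ℏ.
For m_l = 3: cos θ = 3/√20, θ ≈ 47.87°.
There are 2l+1 = 9 values of m_l.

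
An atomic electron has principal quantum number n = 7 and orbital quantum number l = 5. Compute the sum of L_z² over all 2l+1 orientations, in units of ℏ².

Σ(L_z)² = 110 ℏ²

m_l ∈ {-5, -4, -3, -2, -1, 0, 1, 2, 3, 4, 5}.
Σ m_l² = l(l+1)(2l+1)/3 = 5·6·11/3 = 110.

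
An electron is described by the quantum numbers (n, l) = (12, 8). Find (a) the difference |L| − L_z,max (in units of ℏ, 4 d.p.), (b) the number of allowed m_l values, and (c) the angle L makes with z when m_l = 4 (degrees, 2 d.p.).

|L| − L_z,max = (6√2 − 8)ℏ ≈ 0.4853ℏ.
There are 2l+1 = 17 values of m_l.
For m_l = 4: cos θ = 4/√72, θ ≈ 61.87°.

|L|−L_z,max ≈ 0.4853ℏ; 17 values; θ(m_l=4) ≈ 61.87°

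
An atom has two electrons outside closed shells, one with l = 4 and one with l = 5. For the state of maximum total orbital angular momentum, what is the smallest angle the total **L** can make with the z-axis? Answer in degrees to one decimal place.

The total orbital quantum number L ranges from |l₁ − l₂| to l₁ + l₂ in integer steps.
So L can be 1, 2, 3, 4, 5, 6, 7, 8, 9.
The maximum is L = 9, with |L_tot| = ℏ√(9·10) = 3√10 ℏ.
The minimum angle with z is arccos(9/√90) ≈ 18.4°.

θ_min ≈ 18.4°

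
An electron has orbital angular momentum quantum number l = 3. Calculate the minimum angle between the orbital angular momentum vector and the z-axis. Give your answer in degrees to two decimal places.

θ_min ≈ 30.00°

|L| = √(l(l+1)) ℏ = 2√3 ℏ.
The smallest angle corresponds to the largest L_z, i.e. m_l = l = 3, giving L_z = 3ℏ.
cos θ_min = 3/√12, so θ_min ≈ 30.00°.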